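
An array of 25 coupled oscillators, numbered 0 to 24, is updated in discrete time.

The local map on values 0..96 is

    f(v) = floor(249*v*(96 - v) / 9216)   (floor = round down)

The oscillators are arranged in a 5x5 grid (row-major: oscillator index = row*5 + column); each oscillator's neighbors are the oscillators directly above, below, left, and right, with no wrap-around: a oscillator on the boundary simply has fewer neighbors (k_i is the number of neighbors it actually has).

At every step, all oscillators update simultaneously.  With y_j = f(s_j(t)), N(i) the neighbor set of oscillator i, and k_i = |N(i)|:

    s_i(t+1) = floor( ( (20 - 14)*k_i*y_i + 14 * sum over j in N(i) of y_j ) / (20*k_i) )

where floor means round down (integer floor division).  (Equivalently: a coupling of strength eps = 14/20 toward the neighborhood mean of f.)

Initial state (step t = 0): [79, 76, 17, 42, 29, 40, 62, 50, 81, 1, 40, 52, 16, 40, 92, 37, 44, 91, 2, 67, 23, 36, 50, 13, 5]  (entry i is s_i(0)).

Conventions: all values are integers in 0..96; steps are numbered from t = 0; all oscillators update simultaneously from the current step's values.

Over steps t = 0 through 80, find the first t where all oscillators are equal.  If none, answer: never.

Simulating step by step:
t=0: [79, 76, 17, 42, 29, 40, 62, 50, 81, 1, 40, 52, 16, 40, 92, 37, 44, 91, 2, 67, 23, 36, 50, 13, 5]  (not all equal)
t=1: [46, 42, 49, 46, 37, 53, 56, 46, 41, 22, 59, 55, 44, 32, 29, 56, 51, 31, 28, 21, 54, 56, 41, 27, 31]  (not all equal)
t=2: [61, 61, 61, 60, 54, 60, 60, 61, 56, 52, 59, 60, 58, 55, 48, 60, 59, 57, 50, 49, 60, 60, 56, 53, 48]  (not all equal)
t=3: [57, 57, 57, 58, 59, 57, 57, 58, 59, 61, 58, 58, 58, 60, 61, 58, 58, 59, 61, 62, 58, 58, 59, 61, 61]  (not all equal)
t=4: [60, 60, 59, 58, 58, 59, 59, 59, 58, 57, 59, 59, 58, 57, 57, 59, 58, 58, 57, 56, 59, 58, 58, 57, 56]  (not all equal)
t=5: [58, 58, 58, 58, 59, 58, 58, 58, 59, 59, 58, 58, 58, 59, 60, 58, 58, 59, 59, 60, 58, 58, 59, 59, 60]  (not all equal)
t=6: [59, 59, 59, 58, 58, 59, 59, 58, 58, 58, 59, 59, 58, 58, 58, 59, 58, 58, 58, 58, 59, 58, 58, 58, 58]  (not all equal)
t=7: [58, 58, 58, 58, 59, 58, 58, 58, 59, 59, 58, 58, 58, 59, 59, 58, 58, 59, 59, 59, 58, 58, 59, 59, 59]  (not all equal)
t=8: [59, 59, 59, 58, 58, 59, 59, 58, 58, 58, 59, 59, 58, 58, 58, 59, 58, 58, 58, 58, 59, 58, 58, 58, 58]  (not all equal)

Answer: never
Key observation: The state at step 6 reappears at step 8 — the system is in a cycle of period 2 from step 6 on.  No step 0..8 is synchronized, and the cycle repeats forever, so no step up to 80 (or ever) has all oscillators equal.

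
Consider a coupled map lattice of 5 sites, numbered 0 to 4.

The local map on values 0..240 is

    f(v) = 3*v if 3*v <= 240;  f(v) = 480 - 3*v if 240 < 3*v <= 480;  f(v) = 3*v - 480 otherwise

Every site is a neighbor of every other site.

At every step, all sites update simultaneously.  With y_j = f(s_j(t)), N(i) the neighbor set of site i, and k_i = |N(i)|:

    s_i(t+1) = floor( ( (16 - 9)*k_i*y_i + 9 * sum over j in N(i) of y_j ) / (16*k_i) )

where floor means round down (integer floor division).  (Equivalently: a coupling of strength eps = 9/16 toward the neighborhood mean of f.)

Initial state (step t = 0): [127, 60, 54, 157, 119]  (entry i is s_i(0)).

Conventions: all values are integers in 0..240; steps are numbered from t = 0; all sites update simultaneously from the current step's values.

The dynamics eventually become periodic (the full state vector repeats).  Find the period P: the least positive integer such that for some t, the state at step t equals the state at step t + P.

Answer: 2
Key observation: The state at step 31, [60, 62, 60, 60, 60], reappears at step 33 — and no state repeats earlier — so the cycle the system enters has period 2.

Derivation:
t=0: [127, 60, 54, 157, 119]
t=1: [109, 134, 128, 83, 117]
t=2: [142, 119, 125, 165, 134]
t=3: [68, 89, 83, 57, 75]
t=4: [207, 210, 215, 197, 213]
t=5: [143, 146, 151, 135, 149]
t=6: [47, 44, 40, 54, 41]
t=7: [137, 134, 130, 143, 131]
t=8: [73, 75, 79, 67, 78]
t=9: [221, 223, 227, 216, 226]
t=10: [186, 188, 191, 181, 190]
t=11: [80, 82, 84, 76, 84]
t=12: [234, 232, 230, 230, 230]
t=13: [216, 214, 212, 212, 212]
t=14: [162, 160, 158, 158, 158]
t=15: [5, 3, 5, 5, 5]
t=16: [14, 12, 14, 14, 14]
t=17: [41, 39, 41, 41, 41]
t=18: [122, 120, 122, 122, 122]
t=19: [114, 116, 114, 114, 114]
t=20: [137, 135, 137, 137, 137]
t=21: [69, 71, 69, 69, 69]
t=22: [207, 209, 207, 207, 207]
t=23: [141, 143, 141, 141, 141]
t=24: [56, 54, 56, 56, 56]
t=25: [167, 165, 167, 167, 167]
t=26: [20, 18, 20, 20, 20]
t=27: [59, 57, 59, 59, 59]
t=28: [176, 174, 176, 176, 176]
t=29: [47, 45, 47, 47, 47]
t=30: [140, 138, 140, 140, 140]
t=31: [60, 62, 60, 60, 60]
t=32: [180, 182, 180, 180, 180]
t=33: [60, 62, 60, 60, 60]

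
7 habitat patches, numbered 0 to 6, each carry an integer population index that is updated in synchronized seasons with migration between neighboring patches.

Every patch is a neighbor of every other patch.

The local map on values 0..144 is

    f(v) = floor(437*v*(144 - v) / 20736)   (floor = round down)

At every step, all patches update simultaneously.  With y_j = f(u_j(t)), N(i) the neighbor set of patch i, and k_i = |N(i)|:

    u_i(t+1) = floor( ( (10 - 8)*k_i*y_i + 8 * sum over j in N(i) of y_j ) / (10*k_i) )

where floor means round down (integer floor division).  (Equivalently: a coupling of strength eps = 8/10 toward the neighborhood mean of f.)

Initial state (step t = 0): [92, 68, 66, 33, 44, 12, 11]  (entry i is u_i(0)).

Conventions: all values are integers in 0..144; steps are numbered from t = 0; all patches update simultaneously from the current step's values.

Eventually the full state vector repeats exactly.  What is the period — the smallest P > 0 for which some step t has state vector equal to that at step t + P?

Answer: 2
Key observation: The state at step 6, [106, 106, 106, 106, 106, 106, 106], reappears at step 8 — and no state repeats earlier — so the cycle the system enters has period 2.

Derivation:
t=0: [92, 68, 66, 33, 44, 12, 11]
t=1: [79, 80, 80, 78, 79, 75, 75]
t=2: [108, 107, 107, 108, 108, 108, 108]
t=3: [81, 81, 81, 81, 81, 81, 81]
t=4: [107, 107, 107, 107, 107, 107, 107]
t=5: [83, 83, 83, 83, 83, 83, 83]
t=6: [106, 106, 106, 106, 106, 106, 106]
t=7: [84, 84, 84, 84, 84, 84, 84]
t=8: [106, 106, 106, 106, 106, 106, 106]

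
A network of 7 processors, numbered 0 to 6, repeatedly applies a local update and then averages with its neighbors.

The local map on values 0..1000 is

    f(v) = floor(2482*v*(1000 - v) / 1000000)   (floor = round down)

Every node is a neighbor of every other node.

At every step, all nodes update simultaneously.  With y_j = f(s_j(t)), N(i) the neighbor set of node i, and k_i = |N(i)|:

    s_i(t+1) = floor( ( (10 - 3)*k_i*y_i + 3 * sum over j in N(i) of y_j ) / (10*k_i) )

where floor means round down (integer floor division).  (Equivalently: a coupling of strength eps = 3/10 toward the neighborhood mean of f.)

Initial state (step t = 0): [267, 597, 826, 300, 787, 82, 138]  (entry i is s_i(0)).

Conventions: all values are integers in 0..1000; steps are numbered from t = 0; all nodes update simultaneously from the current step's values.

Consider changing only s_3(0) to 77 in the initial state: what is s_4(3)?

Answer: s_4(3) = 606
Key observation: This trace re-runs the system from the modified initial state.

Derivation:
t=0: [267, 597, 826, 77, 787, 82, 138]
t=1: [440, 513, 356, 239, 395, 246, 317]
t=2: [589, 595, 561, 485, 577, 491, 541]
t=3: [603, 602, 610, 615, 606, 616, 613]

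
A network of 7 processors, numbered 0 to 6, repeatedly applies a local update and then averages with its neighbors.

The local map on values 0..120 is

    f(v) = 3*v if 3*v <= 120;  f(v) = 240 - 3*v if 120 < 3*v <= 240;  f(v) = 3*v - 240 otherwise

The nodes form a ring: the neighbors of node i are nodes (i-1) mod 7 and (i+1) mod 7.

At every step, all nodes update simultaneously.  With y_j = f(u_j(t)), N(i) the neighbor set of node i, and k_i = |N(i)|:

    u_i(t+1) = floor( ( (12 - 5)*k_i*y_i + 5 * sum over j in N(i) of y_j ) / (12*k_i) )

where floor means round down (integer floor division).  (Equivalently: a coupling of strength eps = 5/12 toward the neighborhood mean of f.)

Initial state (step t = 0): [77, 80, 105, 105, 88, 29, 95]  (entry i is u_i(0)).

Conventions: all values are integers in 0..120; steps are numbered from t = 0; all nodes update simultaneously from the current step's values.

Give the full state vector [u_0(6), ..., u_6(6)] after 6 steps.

Simulating step by step:
t=0: [77, 80, 105, 105, 88, 29, 95]
t=1: [14, 17, 59, 64, 47, 65, 46]
t=2: [56, 51, 57, 61, 77, 68, 77]
t=3: [62, 80, 70, 49, 24, 24, 27]
t=4: [48, 17, 36, 75, 76, 73, 73]
t=5: [71, 72, 76, 33, 14, 19, 36]
t=6: [43, 22, 32, 69, 57, 64, 80]

Answer: [43, 22, 32, 69, 57, 64, 80]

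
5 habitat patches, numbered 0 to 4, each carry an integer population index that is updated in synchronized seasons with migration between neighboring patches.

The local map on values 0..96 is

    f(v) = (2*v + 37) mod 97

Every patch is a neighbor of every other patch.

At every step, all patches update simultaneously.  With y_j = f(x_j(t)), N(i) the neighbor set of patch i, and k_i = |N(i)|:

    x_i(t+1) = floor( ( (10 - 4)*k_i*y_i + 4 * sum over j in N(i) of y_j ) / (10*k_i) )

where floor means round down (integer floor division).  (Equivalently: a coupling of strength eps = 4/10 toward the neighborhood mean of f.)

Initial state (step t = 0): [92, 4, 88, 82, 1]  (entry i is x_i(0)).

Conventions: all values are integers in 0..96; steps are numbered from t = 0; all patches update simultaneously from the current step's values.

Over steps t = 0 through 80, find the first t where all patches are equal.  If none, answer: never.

Simulating step by step:
t=0: [92, 4, 88, 82, 1]  (not all equal)
t=1: [27, 36, 23, 17, 33]  (not all equal)
t=2: [71, 32, 67, 61, 29]  (not all equal)
t=3: [72, 33, 68, 62, 79]  (not all equal)
t=4: [65, 26, 61, 55, 23]  (not all equal)
t=5: [70, 79, 66, 60, 76]  (not all equal)
t=6: [70, 31, 66, 60, 76]  (not all equal)
t=7: [70, 31, 66, 60, 76]  (not all equal)

Answer: never
Key observation: The state at step 6 reappears at step 7 — the system is in a cycle of period 1 from step 6 on.  No step 0..7 is synchronized, and the cycle repeats forever, so no step up to 80 (or ever) has all patches equal.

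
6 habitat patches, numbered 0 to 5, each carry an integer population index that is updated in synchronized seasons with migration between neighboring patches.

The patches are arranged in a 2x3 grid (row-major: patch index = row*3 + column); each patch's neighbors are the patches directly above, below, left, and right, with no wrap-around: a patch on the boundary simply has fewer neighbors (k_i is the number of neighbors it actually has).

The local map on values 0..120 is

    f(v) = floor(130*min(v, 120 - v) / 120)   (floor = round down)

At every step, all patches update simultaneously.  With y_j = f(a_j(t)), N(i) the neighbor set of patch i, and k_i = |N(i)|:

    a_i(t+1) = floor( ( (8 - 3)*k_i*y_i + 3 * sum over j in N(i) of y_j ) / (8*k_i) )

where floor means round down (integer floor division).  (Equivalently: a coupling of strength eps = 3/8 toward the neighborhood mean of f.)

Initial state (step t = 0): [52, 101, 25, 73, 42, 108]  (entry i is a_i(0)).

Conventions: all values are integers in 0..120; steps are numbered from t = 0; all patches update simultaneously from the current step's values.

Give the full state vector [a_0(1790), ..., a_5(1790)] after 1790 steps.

Simulating step by step:
t=0: [52, 101, 25, 73, 42, 108]
t=1: [48, 28, 23, 50, 38, 21]
t=2: [48, 33, 24, 51, 38, 25]
t=3: [49, 36, 27, 51, 40, 29]
t=4: [50, 40, 31, 52, 42, 32]
t=5: [52, 43, 35, 53, 44, 35]
t=6: [54, 46, 38, 54, 46, 38]
t=7: [56, 49, 42, 56, 49, 42]
t=8: [58, 52, 46, 58, 52, 46]
t=9: [60, 55, 50, 60, 55, 50]
t=10: [63, 59, 54, 63, 59, 54]
t=11: [61, 62, 58, 61, 62, 58]
t=12: [62, 62, 62, 62, 62, 62]
t=13: [62, 62, 62, 62, 62, 62]

Answer: [62, 62, 62, 62, 62, 62]
Key observation: The state at step 12, [62, 62, 62, 62, 62, 62], reappears at step 13: the system is in a cycle of period 1 from step 12 on.  Therefore the state at step 1790 equals the state at step 12 + ((1790 - 12) mod 1) = 12, which is [62, 62, 62, 62, 62, 62].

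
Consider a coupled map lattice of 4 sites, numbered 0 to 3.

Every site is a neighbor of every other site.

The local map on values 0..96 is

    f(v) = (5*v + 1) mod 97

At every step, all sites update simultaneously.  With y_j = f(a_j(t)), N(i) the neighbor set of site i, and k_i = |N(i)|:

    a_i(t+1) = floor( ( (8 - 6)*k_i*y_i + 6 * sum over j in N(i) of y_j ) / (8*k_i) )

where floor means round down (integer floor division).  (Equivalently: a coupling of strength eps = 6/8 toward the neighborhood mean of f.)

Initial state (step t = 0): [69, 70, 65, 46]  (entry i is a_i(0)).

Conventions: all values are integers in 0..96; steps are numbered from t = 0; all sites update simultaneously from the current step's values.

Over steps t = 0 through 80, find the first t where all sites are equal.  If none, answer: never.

Simulating step by step:
t=0: [69, 70, 65, 46]  (not all equal)
t=1: [46, 46, 46, 46]  (all equal)

Answer: 1
Key observation: Synchronization is absorbing here: once all sites are equal they stay equal, and step 1 is the first all-equal step.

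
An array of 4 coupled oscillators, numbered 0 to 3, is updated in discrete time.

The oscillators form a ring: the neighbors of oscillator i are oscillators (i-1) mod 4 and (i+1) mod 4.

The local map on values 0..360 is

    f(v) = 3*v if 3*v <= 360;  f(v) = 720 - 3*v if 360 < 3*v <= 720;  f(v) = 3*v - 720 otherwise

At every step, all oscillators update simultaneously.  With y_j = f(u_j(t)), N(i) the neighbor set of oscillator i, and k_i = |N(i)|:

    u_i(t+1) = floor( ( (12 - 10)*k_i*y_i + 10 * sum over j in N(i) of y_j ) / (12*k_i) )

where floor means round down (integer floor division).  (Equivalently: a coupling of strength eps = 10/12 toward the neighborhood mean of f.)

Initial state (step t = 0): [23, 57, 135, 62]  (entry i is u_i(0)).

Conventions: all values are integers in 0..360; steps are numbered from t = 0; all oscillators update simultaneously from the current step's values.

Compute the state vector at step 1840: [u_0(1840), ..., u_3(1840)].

Answer: [84, 276, 84, 276]
Key observation: The state at step 14, [84, 276, 84, 276], reappears at step 16: the system is in a cycle of period 2 from step 14 on.  Therefore the state at step 1840 equals the state at step 14 + ((1840 - 14) mod 2) = 14, which is [84, 276, 84, 276].

Derivation:
t=0: [23, 57, 135, 62]
t=1: [160, 188, 201, 191]
t=2: [166, 174, 145, 173]
t=3: [203, 244, 213, 244]
t=4: [28, 82, 23, 82]
t=5: [219, 104, 216, 104]
t=6: [270, 108, 272, 108]
t=7: [285, 131, 286, 131]
t=8: [295, 168, 295, 168]
t=9: [207, 173, 207, 173]
t=10: [184, 116, 184, 116]
t=11: [318, 198, 318, 198]
t=12: [144, 216, 144, 216]
t=13: [108, 252, 108, 252]
t=14: [84, 276, 84, 276]
t=15: [132, 228, 132, 228]
t=16: [84, 276, 84, 276]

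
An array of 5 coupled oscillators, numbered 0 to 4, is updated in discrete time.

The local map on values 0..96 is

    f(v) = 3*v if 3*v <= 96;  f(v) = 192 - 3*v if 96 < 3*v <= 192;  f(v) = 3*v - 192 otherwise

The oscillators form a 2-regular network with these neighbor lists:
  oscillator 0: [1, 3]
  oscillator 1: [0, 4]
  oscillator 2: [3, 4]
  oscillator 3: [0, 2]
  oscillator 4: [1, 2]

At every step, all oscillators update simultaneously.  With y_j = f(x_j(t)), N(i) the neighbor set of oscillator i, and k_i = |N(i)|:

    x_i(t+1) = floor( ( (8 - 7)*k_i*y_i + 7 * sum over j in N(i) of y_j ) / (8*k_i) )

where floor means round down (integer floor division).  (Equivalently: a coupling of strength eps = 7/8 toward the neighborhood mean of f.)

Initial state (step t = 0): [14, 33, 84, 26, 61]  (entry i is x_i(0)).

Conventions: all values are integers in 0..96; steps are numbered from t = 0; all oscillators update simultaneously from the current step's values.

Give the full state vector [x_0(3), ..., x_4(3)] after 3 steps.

Simulating step by step:
t=0: [14, 33, 84, 26, 61]
t=1: [80, 33, 45, 54, 68]
t=2: [59, 37, 25, 49, 67]
t=3: [57, 20, 33, 45, 69]

Answer: [57, 20, 33, 45, 69]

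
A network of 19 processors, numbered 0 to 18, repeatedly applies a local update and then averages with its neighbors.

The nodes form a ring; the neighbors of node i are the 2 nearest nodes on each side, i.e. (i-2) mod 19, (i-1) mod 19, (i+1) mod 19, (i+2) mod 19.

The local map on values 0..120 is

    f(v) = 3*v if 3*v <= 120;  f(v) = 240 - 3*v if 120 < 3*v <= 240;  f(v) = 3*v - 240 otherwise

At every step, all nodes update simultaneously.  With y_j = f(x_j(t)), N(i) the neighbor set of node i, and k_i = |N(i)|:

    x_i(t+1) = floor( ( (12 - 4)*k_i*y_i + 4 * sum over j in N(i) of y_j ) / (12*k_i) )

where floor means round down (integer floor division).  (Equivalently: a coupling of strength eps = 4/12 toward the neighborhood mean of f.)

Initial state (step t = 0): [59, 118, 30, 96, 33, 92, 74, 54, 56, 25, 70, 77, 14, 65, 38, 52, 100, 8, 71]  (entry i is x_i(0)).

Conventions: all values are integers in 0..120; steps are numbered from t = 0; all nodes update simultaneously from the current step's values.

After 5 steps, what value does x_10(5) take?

Answer: x_10(5) = 28

Derivation:
t=0: [59, 118, 30, 96, 33, 92, 74, 54, 56, 25, 70, 77, 14, 65, 38, 52, 100, 8, 71]
t=1: [63, 95, 87, 60, 82, 44, 35, 68, 64, 65, 36, 22, 44, 50, 95, 76, 60, 35, 39]
t=2: [58, 50, 27, 55, 28, 89, 86, 49, 56, 51, 94, 73, 97, 79, 52, 33, 63, 90, 99]
t=3: [65, 83, 80, 73, 72, 40, 35, 79, 68, 77, 47, 29, 46, 23, 73, 80, 56, 42, 57]
t=4: [46, 17, 8, 26, 36, 92, 85, 24, 42, 24, 85, 81, 91, 63, 34, 23, 65, 91, 66]
t=5: [80, 54, 44, 70, 84, 46, 37, 67, 90, 65, 28, 16, 36, 51, 84, 65, 50, 43, 47]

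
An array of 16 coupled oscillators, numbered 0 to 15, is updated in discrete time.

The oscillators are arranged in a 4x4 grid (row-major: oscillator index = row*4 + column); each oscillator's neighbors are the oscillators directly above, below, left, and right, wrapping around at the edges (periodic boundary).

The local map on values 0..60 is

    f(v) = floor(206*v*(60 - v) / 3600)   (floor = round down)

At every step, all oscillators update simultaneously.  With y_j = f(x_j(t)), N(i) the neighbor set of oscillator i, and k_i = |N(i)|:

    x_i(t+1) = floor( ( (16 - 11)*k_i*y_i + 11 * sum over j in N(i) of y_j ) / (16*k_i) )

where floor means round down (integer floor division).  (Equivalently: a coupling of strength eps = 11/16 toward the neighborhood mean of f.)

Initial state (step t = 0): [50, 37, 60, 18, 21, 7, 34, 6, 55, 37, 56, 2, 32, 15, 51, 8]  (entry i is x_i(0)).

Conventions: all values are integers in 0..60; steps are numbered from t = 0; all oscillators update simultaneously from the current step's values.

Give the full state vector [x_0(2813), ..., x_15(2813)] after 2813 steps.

Answer: [28, 28, 28, 28, 28, 28, 28, 28, 28, 28, 28, 28, 28, 28, 28, 28]
Key observation: The state at step 4, [50, 50, 50, 50, 50, 50, 50, 50, 50, 50, 50, 50, 50, 50, 50, 50], reappears at step 8: the system is in a cycle of period 4 from step 4 on.  Therefore the state at step 2813 equals the state at step 4 + ((2813 - 4) mod 4) = 5, which is [28, 28, 28, 28, 28, 28, 28, 28, 28, 28, 28, 28, 28, 28, 28, 28].

Derivation:
t=0: [50, 37, 60, 18, 21, 7, 34, 6, 55, 37, 56, 2, 32, 15, 51, 8]
t=1: [41, 29, 28, 25, 28, 39, 24, 30, 30, 29, 26, 13, 33, 41, 20, 28]
t=2: [48, 47, 49, 49, 48, 49, 49, 47, 47, 48, 46, 45, 48, 47, 47, 46]
t=3: [32, 32, 31, 32, 32, 31, 31, 32, 33, 33, 34, 35, 33, 33, 34, 34]
t=4: [50, 50, 50, 50, 50, 50, 50, 50, 50, 50, 50, 50, 50, 50, 50, 50]
t=5: [28, 28, 28, 28, 28, 28, 28, 28, 28, 28, 28, 28, 28, 28, 28, 28]
t=6: [51, 51, 51, 51, 51, 51, 51, 51, 51, 51, 51, 51, 51, 51, 51, 51]
t=7: [26, 26, 26, 26, 26, 26, 26, 26, 26, 26, 26, 26, 26, 26, 26, 26]
t=8: [50, 50, 50, 50, 50, 50, 50, 50, 50, 50, 50, 50, 50, 50, 50, 50]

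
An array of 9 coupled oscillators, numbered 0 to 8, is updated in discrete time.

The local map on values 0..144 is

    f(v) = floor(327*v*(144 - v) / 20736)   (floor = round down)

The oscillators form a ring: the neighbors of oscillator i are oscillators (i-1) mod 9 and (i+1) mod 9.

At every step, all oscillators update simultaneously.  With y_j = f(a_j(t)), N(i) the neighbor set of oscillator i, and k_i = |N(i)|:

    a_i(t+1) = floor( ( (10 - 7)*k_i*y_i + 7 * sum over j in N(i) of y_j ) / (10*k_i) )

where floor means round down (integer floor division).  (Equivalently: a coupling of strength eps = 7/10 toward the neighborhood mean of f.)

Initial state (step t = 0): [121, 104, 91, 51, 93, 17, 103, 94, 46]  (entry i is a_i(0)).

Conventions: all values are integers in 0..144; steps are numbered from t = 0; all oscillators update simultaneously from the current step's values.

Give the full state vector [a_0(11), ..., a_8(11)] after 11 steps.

Answer: [80, 80, 80, 80, 80, 80, 80, 80, 80]

Derivation:
t=0: [121, 104, 91, 51, 93, 17, 103, 94, 46]
t=1: [60, 61, 71, 74, 60, 59, 57, 70, 62]
t=2: [79, 79, 80, 80, 79, 78, 79, 79, 80]
t=3: [80, 80, 80, 80, 80, 80, 80, 80, 80]
t=4: [80, 80, 80, 80, 80, 80, 80, 80, 80]
t=5: [80, 80, 80, 80, 80, 80, 80, 80, 80]
t=6: [80, 80, 80, 80, 80, 80, 80, 80, 80]
t=7: [80, 80, 80, 80, 80, 80, 80, 80, 80]
t=8: [80, 80, 80, 80, 80, 80, 80, 80, 80]
t=9: [80, 80, 80, 80, 80, 80, 80, 80, 80]
t=10: [80, 80, 80, 80, 80, 80, 80, 80, 80]
t=11: [80, 80, 80, 80, 80, 80, 80, 80, 80]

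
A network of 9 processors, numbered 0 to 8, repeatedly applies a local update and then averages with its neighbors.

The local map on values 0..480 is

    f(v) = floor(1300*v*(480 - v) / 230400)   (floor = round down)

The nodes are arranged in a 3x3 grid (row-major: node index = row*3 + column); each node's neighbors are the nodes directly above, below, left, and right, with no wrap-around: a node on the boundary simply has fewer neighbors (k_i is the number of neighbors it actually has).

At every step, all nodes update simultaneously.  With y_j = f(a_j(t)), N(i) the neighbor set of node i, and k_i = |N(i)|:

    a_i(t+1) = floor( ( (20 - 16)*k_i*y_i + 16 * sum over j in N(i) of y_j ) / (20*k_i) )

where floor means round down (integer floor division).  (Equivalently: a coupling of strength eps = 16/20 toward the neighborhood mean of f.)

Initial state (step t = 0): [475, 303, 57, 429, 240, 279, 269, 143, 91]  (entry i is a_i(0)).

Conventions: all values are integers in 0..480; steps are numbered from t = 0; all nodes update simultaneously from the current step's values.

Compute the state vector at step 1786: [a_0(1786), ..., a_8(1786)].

Simulating step by step:
t=0: [475, 303, 57, 429, 240, 279, 269, 143, 91]
t=1: [172, 186, 274, 200, 267, 239, 221, 279, 274]
t=2: [308, 311, 316, 313, 316, 319, 316, 319, 319]
t=3: [295, 294, 292, 294, 292, 290, 291, 290, 289]
t=4: [307, 308, 309, 308, 309, 309, 309, 310, 310]
t=5: [298, 298, 298, 298, 297, 297, 297, 297, 297]
t=6: [306, 306, 306, 306, 306, 306, 306, 306, 306]
t=7: [300, 300, 300, 300, 300, 300, 300, 300, 300]
t=8: [304, 304, 304, 304, 304, 304, 304, 304, 304]
t=9: [301, 301, 301, 301, 301, 301, 301, 301, 301]
t=10: [304, 304, 304, 304, 304, 304, 304, 304, 304]

Answer: [304, 304, 304, 304, 304, 304, 304, 304, 304]
Key observation: The state at step 8, [304, 304, 304, 304, 304, 304, 304, 304, 304], reappears at step 10: the system is in a cycle of period 2 from step 8 on.  Therefore the state at step 1786 equals the state at step 8 + ((1786 - 8) mod 2) = 8, which is [304, 304, 304, 304, 304, 304, 304, 304, 304].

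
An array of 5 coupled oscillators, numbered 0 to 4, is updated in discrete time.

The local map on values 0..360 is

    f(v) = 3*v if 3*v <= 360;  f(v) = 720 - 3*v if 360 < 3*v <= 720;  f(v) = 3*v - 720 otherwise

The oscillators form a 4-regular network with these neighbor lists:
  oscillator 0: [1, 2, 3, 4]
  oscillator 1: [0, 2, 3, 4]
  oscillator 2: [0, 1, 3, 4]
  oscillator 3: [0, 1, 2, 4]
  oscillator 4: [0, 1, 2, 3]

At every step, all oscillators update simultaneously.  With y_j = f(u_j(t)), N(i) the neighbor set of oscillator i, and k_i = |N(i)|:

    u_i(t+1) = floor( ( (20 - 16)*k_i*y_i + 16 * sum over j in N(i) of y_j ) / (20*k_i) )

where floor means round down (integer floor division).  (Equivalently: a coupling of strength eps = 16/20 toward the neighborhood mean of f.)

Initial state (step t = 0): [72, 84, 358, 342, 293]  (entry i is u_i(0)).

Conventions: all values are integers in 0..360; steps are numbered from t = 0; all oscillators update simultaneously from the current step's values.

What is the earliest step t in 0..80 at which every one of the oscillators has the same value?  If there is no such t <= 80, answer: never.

Simulating step by step:
t=0: [72, 84, 358, 342, 293]  (not all equal)
t=1: [257, 257, 257, 257, 257]  (all equal)

Answer: 1
Key observation: Synchronization is absorbing here: once all oscillators are equal they stay equal, and step 1 is the first all-equal step.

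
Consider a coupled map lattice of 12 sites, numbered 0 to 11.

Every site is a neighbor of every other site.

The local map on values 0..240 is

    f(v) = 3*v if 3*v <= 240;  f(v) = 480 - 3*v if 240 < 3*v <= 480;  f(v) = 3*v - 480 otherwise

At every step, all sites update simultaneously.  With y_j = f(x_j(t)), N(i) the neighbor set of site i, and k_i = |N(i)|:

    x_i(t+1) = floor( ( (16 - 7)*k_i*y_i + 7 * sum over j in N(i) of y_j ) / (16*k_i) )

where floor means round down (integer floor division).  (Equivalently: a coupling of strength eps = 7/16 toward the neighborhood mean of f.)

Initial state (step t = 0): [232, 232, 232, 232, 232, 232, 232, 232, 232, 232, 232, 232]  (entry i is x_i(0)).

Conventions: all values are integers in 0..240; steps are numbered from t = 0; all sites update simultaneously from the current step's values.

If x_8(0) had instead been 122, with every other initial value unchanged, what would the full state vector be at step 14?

Simulating step by step:
t=0: [232, 232, 232, 232, 232, 232, 232, 232, 122, 232, 232, 232]
t=1: [211, 211, 211, 211, 211, 211, 211, 211, 158, 211, 211, 211]
t=2: [147, 147, 147, 147, 147, 147, 147, 147, 70, 147, 147, 147]
t=3: [45, 45, 45, 45, 45, 45, 45, 45, 135, 45, 45, 45]
t=4: [132, 132, 132, 132, 132, 132, 132, 132, 101, 132, 132, 132]
t=5: [87, 87, 87, 87, 87, 87, 87, 87, 136, 87, 87, 87]
t=6: [213, 213, 213, 213, 213, 213, 213, 213, 136, 213, 213, 213]
t=7: [155, 155, 155, 155, 155, 155, 155, 155, 110, 155, 155, 155]
t=8: [20, 20, 20, 20, 20, 20, 20, 20, 90, 20, 20, 20]
t=9: [65, 65, 65, 65, 65, 65, 65, 65, 144, 65, 65, 65]
t=10: [189, 189, 189, 189, 189, 189, 189, 189, 112, 189, 189, 189]
t=11: [89, 89, 89, 89, 89, 89, 89, 89, 119, 89, 89, 89]
t=12: [209, 209, 209, 209, 209, 209, 209, 209, 162, 209, 209, 209]
t=13: [141, 141, 141, 141, 141, 141, 141, 141, 67, 141, 141, 141]
t=14: [62, 62, 62, 62, 62, 62, 62, 62, 138, 62, 62, 62]

Answer: [62, 62, 62, 62, 62, 62, 62, 62, 138, 62, 62, 62]
Key observation: This trace re-runs the system from the modified initial state.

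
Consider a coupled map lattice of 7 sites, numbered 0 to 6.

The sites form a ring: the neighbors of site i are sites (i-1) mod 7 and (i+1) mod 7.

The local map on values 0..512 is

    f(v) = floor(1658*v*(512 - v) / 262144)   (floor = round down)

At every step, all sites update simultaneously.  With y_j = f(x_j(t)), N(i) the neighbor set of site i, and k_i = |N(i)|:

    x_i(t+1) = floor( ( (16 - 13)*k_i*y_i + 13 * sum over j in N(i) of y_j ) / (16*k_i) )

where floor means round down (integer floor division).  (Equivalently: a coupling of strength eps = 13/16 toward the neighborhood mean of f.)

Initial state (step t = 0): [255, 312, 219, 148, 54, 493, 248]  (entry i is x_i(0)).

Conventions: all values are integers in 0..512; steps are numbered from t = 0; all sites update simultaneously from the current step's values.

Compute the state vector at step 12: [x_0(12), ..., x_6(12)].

Answer: [382, 380, 383, 389, 393, 392, 387]

Derivation:
t=0: [255, 312, 219, 148, 54, 493, 248]
t=1: [405, 406, 374, 291, 191, 242, 269]
t=2: [329, 294, 336, 365, 405, 402, 356]
t=3: [378, 382, 372, 326, 302, 306, 333]
t=4: [340, 322, 344, 368, 392, 390, 362]
t=5: [365, 370, 361, 331, 313, 316, 336]
t=6: [350, 339, 352, 370, 386, 384, 366]
t=7: [354, 359, 351, 331, 318, 319, 334]
t=8: [359, 353, 361, 374, 384, 384, 371]
t=9: [342, 347, 340, 326, 316, 318, 328]
t=10: [370, 366, 371, 380, 387, 386, 378]
t=11: [329, 332, 327, 317, 310, 311, 319]
t=12: [382, 380, 383, 389, 393, 392, 387]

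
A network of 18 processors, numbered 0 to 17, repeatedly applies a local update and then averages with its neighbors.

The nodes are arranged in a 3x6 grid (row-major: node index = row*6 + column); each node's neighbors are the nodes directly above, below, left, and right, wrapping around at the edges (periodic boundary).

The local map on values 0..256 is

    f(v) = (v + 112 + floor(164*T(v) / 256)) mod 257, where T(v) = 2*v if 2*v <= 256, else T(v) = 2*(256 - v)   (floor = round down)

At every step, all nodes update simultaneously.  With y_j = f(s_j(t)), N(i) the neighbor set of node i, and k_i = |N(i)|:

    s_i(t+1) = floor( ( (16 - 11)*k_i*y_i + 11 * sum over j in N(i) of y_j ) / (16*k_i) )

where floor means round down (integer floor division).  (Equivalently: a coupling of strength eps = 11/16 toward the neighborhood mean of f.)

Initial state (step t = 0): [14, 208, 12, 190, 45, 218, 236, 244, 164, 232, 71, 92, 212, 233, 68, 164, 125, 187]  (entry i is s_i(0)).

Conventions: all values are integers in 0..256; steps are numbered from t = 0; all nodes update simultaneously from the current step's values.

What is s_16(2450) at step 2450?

Answer: s_16(2450) = 143
Key observation: The state at step 26, [143, 143, 143, 143, 143, 143, 143, 143, 143, 143, 143, 143, 143, 143, 143, 143, 143, 143], reappears at step 28: the system is in a cycle of period 2 from step 26 on.  Therefore the state at step 2450 equals the state at step 26 + ((2450 - 26) mod 2) = 26, which is [143, 143, 143, 143, 143, 143, 143, 143, 143, 143, 143, 143, 143, 143, 143, 143, 143, 143].

Derivation:
t=0: [14, 208, 12, 190, 45, 218, 236, 244, 164, 232, 71, 92, 212, 233, 68, 164, 125, 187]
t=1: [127, 126, 112, 144, 136, 132, 112, 120, 107, 108, 96, 85, 125, 100, 93, 110, 129, 117]
t=2: [137, 124, 111, 123, 132, 123, 113, 114, 100, 103, 98, 92, 122, 107, 89, 111, 121, 120]
t=3: [133, 122, 104, 119, 127, 124, 113, 110, 89, 97, 98, 97, 124, 107, 86, 104, 119, 119]
t=4: [134, 117, 92, 108, 125, 127, 114, 101, 73, 84, 96, 101, 125, 104, 74, 93, 115, 121]
t=5: [134, 104, 65, 86, 118, 131, 114, 86, 44, 59, 89, 106, 126, 92, 49, 70, 107, 124]
t=6: [130, 73, 100, 82, 99, 131, 110, 98, 156, 134, 115, 108, 123, 107, 120, 110, 88, 125]
t=7: [115, 76, 82, 84, 86, 125, 111, 86, 118, 114, 102, 118, 126, 93, 113, 96, 93, 118]
t=8: [108, 56, 66, 62, 74, 115, 108, 72, 93, 92, 88, 117, 115, 78, 87, 81, 78, 120]
t=9: [130, 101, 106, 101, 85, 100, 93, 81, 45, 91, 58, 106, 98, 83, 41, 81, 52, 106]
t=10: [99, 82, 131, 68, 125, 92, 82, 82, 135, 119, 151, 114, 85, 83, 131, 112, 145, 113]
t=11: [58, 66, 104, 92, 104, 96, 62, 60, 124, 108, 133, 97, 62, 61, 122, 107, 130, 98]
t=12: [176, 145, 87, 86, 102, 107, 220, 188, 141, 108, 116, 118, 221, 188, 141, 107, 116, 118]
t=13: [124, 121, 98, 74, 93, 111, 124, 132, 118, 102, 111, 118, 124, 132, 117, 102, 110, 118]
t=14: [130, 127, 92, 62, 80, 111, 136, 137, 112, 85, 99, 120, 136, 137, 112, 84, 99, 120]
t=15: [138, 130, 126, 112, 101, 109, 141, 138, 97, 99, 75, 119, 141, 138, 96, 98, 75, 119]
t=16: [136, 144, 114, 100, 72, 114, 140, 132, 99, 74, 62, 107, 140, 132, 98, 74, 62, 107]
t=17: [138, 138, 101, 56, 126, 97, 135, 132, 87, 82, 146, 135, 135, 132, 86, 82, 146, 135]
t=18: [132, 134, 110, 128, 146, 122, 144, 129, 72, 94, 124, 132, 144, 128, 71, 94, 124, 132]
t=19: [141, 138, 89, 111, 139, 140, 143, 123, 63, 85, 127, 141, 143, 123, 63, 84, 127, 141]
t=20: [142, 125, 149, 84, 137, 143, 141, 158, 164, 110, 127, 143, 141, 158, 164, 109, 126, 143]
t=21: [142, 140, 122, 99, 126, 142, 141, 138, 131, 106, 136, 142, 141, 138, 131, 105, 135, 142]
t=22: [143, 141, 130, 104, 132, 142, 143, 144, 134, 109, 135, 143, 143, 144, 134, 109, 135, 143]
t=23: [142, 143, 135, 114, 135, 142, 142, 142, 137, 115, 137, 142, 142, 142, 137, 115, 137, 142]
t=24: [142, 143, 138, 126, 139, 143, 143, 143, 139, 125, 139, 143, 143, 143, 139, 125, 139, 143]
t=25: [142, 142, 142, 141, 142, 142, 142, 142, 142, 141, 142, 142, 142, 142, 142, 141, 142, 142]
t=26: [143, 143, 143, 143, 143, 143, 143, 143, 143, 143, 143, 143, 143, 143, 143, 143, 143, 143]
t=27: [142, 142, 142, 142, 142, 142, 142, 142, 142, 142, 142, 142, 142, 142, 142, 142, 142, 142]
t=28: [143, 143, 143, 143, 143, 143, 143, 143, 143, 143, 143, 143, 143, 143, 143, 143, 143, 143]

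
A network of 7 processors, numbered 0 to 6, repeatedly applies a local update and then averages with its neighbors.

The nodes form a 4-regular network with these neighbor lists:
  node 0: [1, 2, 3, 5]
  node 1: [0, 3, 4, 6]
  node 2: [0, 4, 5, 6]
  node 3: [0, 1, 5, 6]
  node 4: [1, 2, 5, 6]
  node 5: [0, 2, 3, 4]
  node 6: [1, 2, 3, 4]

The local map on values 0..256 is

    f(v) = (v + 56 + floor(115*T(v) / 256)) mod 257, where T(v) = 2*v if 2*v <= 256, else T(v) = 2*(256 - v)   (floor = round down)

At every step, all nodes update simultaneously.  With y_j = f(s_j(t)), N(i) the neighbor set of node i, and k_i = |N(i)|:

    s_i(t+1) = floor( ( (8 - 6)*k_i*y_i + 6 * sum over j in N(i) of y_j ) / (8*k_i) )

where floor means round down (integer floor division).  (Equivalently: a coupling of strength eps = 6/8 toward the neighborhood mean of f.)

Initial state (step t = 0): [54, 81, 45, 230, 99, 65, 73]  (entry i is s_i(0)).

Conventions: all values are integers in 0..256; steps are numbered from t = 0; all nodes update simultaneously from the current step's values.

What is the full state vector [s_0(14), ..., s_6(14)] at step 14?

Answer: [42, 42, 42, 42, 42, 42, 42]

Derivation:
t=0: [54, 81, 45, 230, 99, 65, 73]
t=1: [148, 173, 180, 151, 196, 156, 169]
t=2: [44, 45, 45, 44, 46, 45, 46]
t=3: [140, 141, 141, 140, 141, 140, 141]
t=4: [43, 43, 43, 43, 43, 43, 43]
t=5: [137, 137, 137, 137, 137, 137, 137]
t=6: [42, 42, 42, 42, 42, 42, 42]
t=7: [135, 135, 135, 135, 135, 135, 135]
t=8: [42, 42, 42, 42, 42, 42, 42]
t=9: [135, 135, 135, 135, 135, 135, 135]
t=10: [42, 42, 42, 42, 42, 42, 42]
t=11: [135, 135, 135, 135, 135, 135, 135]
t=12: [42, 42, 42, 42, 42, 42, 42]
t=13: [135, 135, 135, 135, 135, 135, 135]
t=14: [42, 42, 42, 42, 42, 42, 42]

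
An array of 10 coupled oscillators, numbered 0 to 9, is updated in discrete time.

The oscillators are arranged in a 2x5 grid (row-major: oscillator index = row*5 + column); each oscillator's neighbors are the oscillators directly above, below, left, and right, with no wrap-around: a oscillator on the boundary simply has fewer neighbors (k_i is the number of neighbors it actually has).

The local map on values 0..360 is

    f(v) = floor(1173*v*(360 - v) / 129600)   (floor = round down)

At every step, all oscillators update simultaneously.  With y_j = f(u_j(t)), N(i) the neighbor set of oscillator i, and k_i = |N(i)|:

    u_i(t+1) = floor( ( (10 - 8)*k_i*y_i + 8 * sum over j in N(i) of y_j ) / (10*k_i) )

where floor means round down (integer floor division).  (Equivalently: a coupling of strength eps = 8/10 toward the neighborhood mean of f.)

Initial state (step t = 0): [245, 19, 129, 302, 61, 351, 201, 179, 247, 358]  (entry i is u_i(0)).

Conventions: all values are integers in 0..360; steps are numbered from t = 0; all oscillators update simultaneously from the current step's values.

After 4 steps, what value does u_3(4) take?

Simulating step by step:
t=0: [245, 19, 129, 302, 61, 351, 201, 179, 247, 358]
t=1: [85, 228, 189, 214, 98, 223, 158, 274, 172, 168]
t=2: [261, 265, 262, 274, 275, 254, 260, 275, 268, 267]
t=3: [234, 232, 220, 220, 217, 235, 228, 226, 217, 218]
t=4: [266, 271, 274, 279, 279, 268, 269, 276, 277, 280]

Answer: u_3(4) = 279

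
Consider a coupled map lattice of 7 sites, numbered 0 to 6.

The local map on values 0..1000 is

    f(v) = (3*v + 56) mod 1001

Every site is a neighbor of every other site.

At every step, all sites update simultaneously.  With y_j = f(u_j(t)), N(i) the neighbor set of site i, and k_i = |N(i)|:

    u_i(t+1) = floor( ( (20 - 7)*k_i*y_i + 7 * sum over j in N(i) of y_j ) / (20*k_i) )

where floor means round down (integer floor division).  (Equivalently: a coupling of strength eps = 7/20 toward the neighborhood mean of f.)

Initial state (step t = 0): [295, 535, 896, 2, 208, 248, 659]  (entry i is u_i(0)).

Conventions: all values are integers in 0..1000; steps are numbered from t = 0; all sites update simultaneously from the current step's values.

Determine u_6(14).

Answer: u_6(14) = 681

Derivation:
t=0: [295, 535, 896, 2, 208, 248, 659]
t=1: [785, 618, 667, 265, 630, 701, 246]
t=2: [482, 778, 272, 743, 799, 333, 710]
t=3: [455, 388, 675, 326, 426, 191, 268]
t=4: [398, 279, 196, 169, 347, 522, 658]
t=5: [327, 708, 561, 513, 237, 547, 197]
t=6: [234, 318, 649, 564, 667, 625, 596]
t=7: [643, 200, 195, 636, 227, 745, 693]
t=8: [839, 644, 636, 826, 692, 427, 335]
t=9: [546, 792, 778, 523, 285, 407, 244]
t=10: [649, 494, 469, 608, 778, 403, 705]
t=11: [158, 475, 430, 677, 387, 313, 257]
t=12: [516, 486, 407, 253, 330, 791, 692]
t=13: [520, 467, 327, 646, 190, 416, 240]
t=14: [585, 491, 243, 809, 592, 401, 681]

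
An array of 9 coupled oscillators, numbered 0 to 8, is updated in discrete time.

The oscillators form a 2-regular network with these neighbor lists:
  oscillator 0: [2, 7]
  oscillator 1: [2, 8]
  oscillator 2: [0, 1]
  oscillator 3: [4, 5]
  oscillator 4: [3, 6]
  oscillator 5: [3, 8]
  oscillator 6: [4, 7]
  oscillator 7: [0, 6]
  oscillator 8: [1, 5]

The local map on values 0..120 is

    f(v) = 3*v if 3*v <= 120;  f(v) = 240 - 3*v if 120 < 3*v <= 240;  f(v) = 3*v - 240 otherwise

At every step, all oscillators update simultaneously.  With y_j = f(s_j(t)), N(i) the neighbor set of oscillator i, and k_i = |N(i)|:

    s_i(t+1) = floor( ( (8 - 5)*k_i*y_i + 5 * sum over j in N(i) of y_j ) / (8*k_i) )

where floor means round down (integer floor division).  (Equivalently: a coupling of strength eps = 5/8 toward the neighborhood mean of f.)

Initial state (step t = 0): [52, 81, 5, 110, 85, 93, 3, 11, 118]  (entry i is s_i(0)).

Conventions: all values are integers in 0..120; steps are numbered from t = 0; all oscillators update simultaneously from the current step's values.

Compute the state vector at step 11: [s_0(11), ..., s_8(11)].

Answer: [68, 19, 33, 67, 61, 61, 72, 86, 37]

Derivation:
t=0: [52, 81, 5, 110, 85, 93, 3, 11, 118]
t=1: [46, 41, 32, 50, 36, 78, 18, 41, 55]
t=2: [104, 97, 104, 69, 85, 53, 90, 92, 66]
t=3: [60, 54, 65, 42, 25, 53, 27, 45, 57]
t=4: [69, 64, 60, 91, 89, 87, 86, 83, 75]
t=5: [33, 41, 47, 27, 26, 22, 18, 19, 27]
t=6: [85, 100, 104, 75, 71, 75, 62, 69, 87]
t=7: [38, 51, 50, 18, 31, 16, 39, 33, 31]
t=8: [101, 89, 96, 64, 88, 63, 103, 109, 77]
t=9: [65, 27, 46, 41, 45, 36, 60, 73, 27]
t=10: [55, 87, 77, 110, 94, 102, 61, 40, 89]
t=11: [68, 19, 33, 67, 61, 61, 72, 86, 37]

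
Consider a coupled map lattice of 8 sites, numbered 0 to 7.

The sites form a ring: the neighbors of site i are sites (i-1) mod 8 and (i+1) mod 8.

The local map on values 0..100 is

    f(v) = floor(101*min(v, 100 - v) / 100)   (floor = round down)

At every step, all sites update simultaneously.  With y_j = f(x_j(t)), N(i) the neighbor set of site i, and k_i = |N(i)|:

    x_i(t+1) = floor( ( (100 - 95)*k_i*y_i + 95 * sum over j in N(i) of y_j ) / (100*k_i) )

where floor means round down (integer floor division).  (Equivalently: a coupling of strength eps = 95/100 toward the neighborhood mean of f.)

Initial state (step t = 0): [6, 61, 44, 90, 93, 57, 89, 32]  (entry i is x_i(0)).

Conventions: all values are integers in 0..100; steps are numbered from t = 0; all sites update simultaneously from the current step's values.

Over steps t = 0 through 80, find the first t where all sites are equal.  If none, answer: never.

Simulating step by step:
t=0: [6, 61, 44, 90, 93, 57, 89, 32]  (not all equal)
t=1: [34, 25, 25, 24, 25, 10, 36, 9]  (not all equal)
t=2: [17, 29, 24, 24, 17, 29, 10, 33]  (not all equal)
t=3: [30, 20, 26, 20, 26, 14, 29, 14]  (not all equal)
t=4: [17, 27, 20, 25, 17, 26, 14, 28]  (not all equal)
t=5: [26, 18, 25, 18, 25, 16, 26, 16]  (not all equal)
t=6: [17, 25, 18, 24, 17, 25, 16, 25]  (not all equal)
t=7: [24, 17, 24, 17, 24, 16, 24, 16]  (not all equal)
t=8: [16, 23, 17, 23, 16, 23, 16, 23]  (not all equal)
t=9: [22, 16, 22, 16, 22, 16, 22, 16]  (not all equal)
t=10: [16, 21, 16, 21, 16, 21, 16, 21]  (not all equal)
t=11: [20, 16, 20, 16, 20, 16, 20, 16]  (not all equal)
t=12: [16, 19, 16, 19, 16, 19, 16, 19]  (not all equal)
t=13: [18, 16, 18, 16, 18, 16, 18, 16]  (not all equal)
t=14: [16, 17, 16, 17, 16, 17, 16, 17]  (not all equal)
t=15: [16, 16, 16, 16, 16, 16, 16, 16]  (all equal)

Answer: 15
Key observation: Synchronization is absorbing here: once all sites are equal they stay equal, and step 15 is the first all-equal step.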